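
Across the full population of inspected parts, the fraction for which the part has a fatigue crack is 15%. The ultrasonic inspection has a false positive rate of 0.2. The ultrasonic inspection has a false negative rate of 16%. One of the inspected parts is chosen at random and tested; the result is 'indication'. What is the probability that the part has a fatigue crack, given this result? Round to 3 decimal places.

Write H for 'the part has a fatigue crack'. Prior odds H:¬H = 0.15/0.85 = 0.17647. For the 'indication' outcome, the likelihood ratio is 0.84/0.2 = 4.2000.
Posterior odds = 0.17647 × 4.2000 = 0.74118, so P(H|E) = 0.74118/(1+0.74118) = 0.426.

P(H | E) ≈ 0.426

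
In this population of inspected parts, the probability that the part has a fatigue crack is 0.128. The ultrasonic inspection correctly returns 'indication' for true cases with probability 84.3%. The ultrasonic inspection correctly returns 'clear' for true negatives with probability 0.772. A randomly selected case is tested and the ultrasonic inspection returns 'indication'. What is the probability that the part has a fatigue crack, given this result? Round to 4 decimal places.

Let H be the event that the part has a fatigue crack. P(H) = 0.128, so P(¬H) = 0.872. With E the 'indication' result, P(E|H) = 0.843 and P(E|¬H) = 0.228.
P(E) = 0.843·0.128 + 0.228·0.872 = 0.10790 + 0.19882 = 0.30672.
By Bayes' theorem, P(H|E) = 0.10790 / 0.30672 = 0.3518.

P(H | E) ≈ 0.3518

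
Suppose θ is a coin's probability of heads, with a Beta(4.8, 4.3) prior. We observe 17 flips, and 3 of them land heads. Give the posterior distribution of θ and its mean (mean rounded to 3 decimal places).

The binomial likelihood is conjugate to the Beta prior: with 3 successes and 14 failures, the posterior is Beta(4.8+3, 4.3+14) = Beta(7.8, 18.3).
Posterior mean = α/(α+β) = 7.8/26.1 = 0.299.

Posterior: Beta(7.8, 18.3); mean ≈ 0.299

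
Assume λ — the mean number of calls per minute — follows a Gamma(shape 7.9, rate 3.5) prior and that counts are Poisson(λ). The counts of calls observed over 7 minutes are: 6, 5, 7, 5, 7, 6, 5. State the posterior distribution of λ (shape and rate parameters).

The Poisson likelihood adds the total count to the shape and the number of exposure periods to the rate. Here ∑xᵢ = 41 and n = 7, so shape 7.9→48.9 and rate 3.5→10.5.

Posterior: Gamma(shape=48.9, rate=10.5)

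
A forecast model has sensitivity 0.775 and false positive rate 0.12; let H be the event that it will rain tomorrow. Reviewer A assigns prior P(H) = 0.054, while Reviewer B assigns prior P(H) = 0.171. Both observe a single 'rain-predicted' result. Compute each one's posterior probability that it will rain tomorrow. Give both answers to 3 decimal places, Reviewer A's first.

P('+'|H) = 0.775, P('+'|¬H) = 0.12.
Reviewer A: numerator 0.775·0.054 = 0.041850; evidence = 0.041850+0.12·0.946 = 0.15537; posterior = 0.269.
Reviewer B: numerator 0.775·0.171 = 0.13253; evidence = 0.13253+0.12·0.829 = 0.23200; posterior = 0.571.

Reviewer A: 0.269; Reviewer B: 0.571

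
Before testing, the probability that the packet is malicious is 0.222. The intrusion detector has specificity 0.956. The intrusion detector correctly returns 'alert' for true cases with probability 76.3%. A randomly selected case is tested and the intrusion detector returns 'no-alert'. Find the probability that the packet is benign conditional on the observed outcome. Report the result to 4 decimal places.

Let H be the event that the packet is malicious. P(H) = 0.222, so P(¬H) = 0.778. With E the 'no-alert' result, P(E|H) = 0.237 and P(E|¬H) = 0.956.
P(E) = 0.237·0.222 + 0.956·0.778 = 0.052614 + 0.74377 = 0.79638.
By Bayes' theorem, P(H|E) = 0.052614 / 0.79638 = 0.0661. Hence P(¬H|E) = 1 − 0.0661 = 0.9339.

P(¬H | E) ≈ 0.9339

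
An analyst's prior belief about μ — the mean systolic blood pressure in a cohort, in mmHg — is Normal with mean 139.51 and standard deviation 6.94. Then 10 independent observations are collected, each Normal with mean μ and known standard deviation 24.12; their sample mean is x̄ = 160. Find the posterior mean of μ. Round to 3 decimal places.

Posterior mean ≈ 148.790

With known σ, the Normal prior is conjugate. Weight on the data is w = (n/σ²)/(n/σ² + 1/τ₀²) = 0.0171888/(0.0171888+0.0207626) = 0.45292.
Posterior mean = w·x̄ + (1−w)·μ₀ = 0.45292·160 + 0.54708·139.51 = 148.790.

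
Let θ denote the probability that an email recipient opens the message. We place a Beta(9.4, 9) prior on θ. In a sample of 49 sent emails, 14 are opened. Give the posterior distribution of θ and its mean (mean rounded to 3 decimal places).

Posterior: Beta(23.4, 44); mean ≈ 0.347

Observing 14 successes and 35 failures updates Beta(9.4, 9) by adding the success and failure counts to the two shape parameters: α = 9.4+14 = 23.4, β = 9+35 = 44.
Posterior mean = α/(α+β) = 23.4/67.4 = 0.347.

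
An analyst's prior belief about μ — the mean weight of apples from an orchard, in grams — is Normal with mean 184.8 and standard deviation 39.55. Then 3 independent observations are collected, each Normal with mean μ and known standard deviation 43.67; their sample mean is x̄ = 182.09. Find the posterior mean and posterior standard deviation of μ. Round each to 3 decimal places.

With known σ, the Normal prior is conjugate. Weight on the data is w = (n/σ²)/(n/σ² + 1/τ₀²) = 0.00157309/(0.00157309+0.00063930) = 0.71104.
Posterior mean = w·x̄ + (1−w)·μ₀ = 0.71104·182.09 + 0.28896·184.8 = 182.873. Posterior variance = 1/(0.00157309+0.00063930) = 451.998, so SD = 21.260.

Posterior mean ≈ 182.873; posterior SD ≈ 21.260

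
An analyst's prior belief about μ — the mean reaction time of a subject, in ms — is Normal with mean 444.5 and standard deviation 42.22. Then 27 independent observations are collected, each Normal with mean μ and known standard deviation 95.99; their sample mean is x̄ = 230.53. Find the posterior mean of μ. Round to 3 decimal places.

Posterior mean ≈ 264.912

Prior precision 1/τ₀² = 1/42.22² = 0.00056100; data precision n/σ² = 27/95.99² = 0.00293030.
Posterior precision = 0.00056100 + 0.00293030 = 0.00349130.
Posterior mean = (0.00056100·444.5 + 0.00293030·230.53) / 0.00349130 = 264.912.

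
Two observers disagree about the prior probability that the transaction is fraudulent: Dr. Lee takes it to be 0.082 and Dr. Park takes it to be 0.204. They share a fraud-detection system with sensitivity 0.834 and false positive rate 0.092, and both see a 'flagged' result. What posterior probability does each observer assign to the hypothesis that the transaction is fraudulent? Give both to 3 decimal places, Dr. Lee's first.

The likelihood ratio for a 'flagged' result is 0.834/0.092 = 9.0652.
Dr. Lee: prior odds 0.082/0.918 = 0.089325; posterior odds 0.80975; posterior probability 0.447.
Dr. Park: prior odds 0.204/0.796 = 0.25628; posterior odds 2.3232; posterior probability 0.699.

Dr. Lee: 0.447; Dr. Park: 0.699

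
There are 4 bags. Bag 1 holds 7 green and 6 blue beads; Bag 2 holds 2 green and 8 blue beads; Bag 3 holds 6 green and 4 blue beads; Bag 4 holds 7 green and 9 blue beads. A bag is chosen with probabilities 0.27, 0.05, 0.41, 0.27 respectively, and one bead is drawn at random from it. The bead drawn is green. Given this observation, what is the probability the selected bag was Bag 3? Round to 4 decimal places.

Posterior probability ≈ 0.4735

P(green|Bag 1) = 0.5385; P(green|Bag 2) = 0.2; P(green|Bag 3) = 0.6; P(green|Bag 4) = 0.4375.
Prior × likelihood for each source: 0.27·0.5385=0.1454, 0.05·0.2=0.01000, 0.41·0.6=0.2460, 0.27·0.4375=0.1181. Summing gives P(green) = 0.51951.
P(Bag 3 | green) = 0.2460 / 0.51951 = 0.4735.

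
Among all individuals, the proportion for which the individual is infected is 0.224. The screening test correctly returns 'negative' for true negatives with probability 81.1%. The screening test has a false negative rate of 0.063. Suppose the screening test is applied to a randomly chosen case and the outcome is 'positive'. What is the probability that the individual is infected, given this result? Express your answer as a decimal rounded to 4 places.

Write H for 'the individual is infected'. Prior odds H:¬H = 0.224/0.776 = 0.28866. For the 'positive' outcome, the likelihood ratio is 0.937/0.189 = 4.9577.
Posterior odds = 0.28866 × 4.9577 = 1.4311, so P(H|E) = 1.4311/(1+1.4311) = 0.5887.

P(H | E) ≈ 0.5887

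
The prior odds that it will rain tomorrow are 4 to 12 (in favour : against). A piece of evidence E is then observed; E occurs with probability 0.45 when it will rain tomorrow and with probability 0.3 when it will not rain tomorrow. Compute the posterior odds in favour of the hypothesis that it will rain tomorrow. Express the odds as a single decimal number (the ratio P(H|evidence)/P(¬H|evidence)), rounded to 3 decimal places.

Posterior odds ≈ 0.500

Prior odds = 4/12 = 0.33333. In log-odds, ln(0.33333) = -1.0986.
Add log likelihood ratio: ln(1.5000) = 0.40547.
Posterior log-odds = -0.69315, so posterior odds = exp(-0.69315) = 0.50000.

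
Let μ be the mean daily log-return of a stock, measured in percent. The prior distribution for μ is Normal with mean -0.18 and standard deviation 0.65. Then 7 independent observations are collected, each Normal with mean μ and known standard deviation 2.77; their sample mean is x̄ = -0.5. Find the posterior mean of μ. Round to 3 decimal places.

Posterior mean ≈ -0.269

Prior precision 1/τ₀² = 1/0.65² = 2.36686; data precision n/σ² = 7/2.77² = 0.912302.
Posterior precision = 2.36686 + 0.912302 = 3.27917.
Posterior mean = (2.36686·-0.18 + 0.912302·-0.5) / 3.27917 = -0.269.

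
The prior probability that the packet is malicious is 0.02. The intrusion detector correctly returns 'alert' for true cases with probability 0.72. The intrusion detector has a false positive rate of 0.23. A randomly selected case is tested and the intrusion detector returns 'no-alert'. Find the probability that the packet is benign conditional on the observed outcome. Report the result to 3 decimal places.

Let H be the event that the packet is malicious. P(H) = 0.02, so P(¬H) = 0.98. With E the 'no-alert' result, P(E|H) = 0.28 and P(E|¬H) = 0.77.
P(E) = 0.28·0.02 + 0.77·0.98 = 0.0056000 + 0.75460 = 0.76020.
By Bayes' theorem, P(H|E) = 0.0056000 / 0.76020 = 0.007. Hence P(¬H|E) = 1 − 0.007 = 0.993.

P(¬H | E) ≈ 0.993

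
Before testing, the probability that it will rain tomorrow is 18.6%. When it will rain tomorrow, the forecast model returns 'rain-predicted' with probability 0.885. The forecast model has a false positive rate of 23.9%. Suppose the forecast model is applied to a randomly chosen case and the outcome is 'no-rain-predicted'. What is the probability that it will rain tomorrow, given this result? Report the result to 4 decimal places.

P(H | E) ≈ 0.0334

Write H for 'it will rain tomorrow'. Prior odds H:¬H = 0.186/0.814 = 0.22850. For the 'no-rain-predicted' outcome, the likelihood ratio is 0.115/0.761 = 0.15112.
Posterior odds = 0.22850 × 0.15112 = 0.034530, so P(H|E) = 0.034530/(1+0.034530) = 0.0334.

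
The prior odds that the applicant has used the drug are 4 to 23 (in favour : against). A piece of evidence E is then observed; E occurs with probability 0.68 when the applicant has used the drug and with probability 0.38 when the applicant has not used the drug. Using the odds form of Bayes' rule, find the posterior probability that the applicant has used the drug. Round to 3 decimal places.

Posterior probability ≈ 0.237

Prior odds = 4/23 = 0.17391. In log-odds, ln(0.17391) = -1.7492.
Add log likelihood ratio: ln(1.7895) = 0.58192.
Posterior log-odds = -1.1673, so posterior odds = exp(-1.1673) = 0.31121. Converting, P(H|E) = 0.31121/1.3112 = 0.237.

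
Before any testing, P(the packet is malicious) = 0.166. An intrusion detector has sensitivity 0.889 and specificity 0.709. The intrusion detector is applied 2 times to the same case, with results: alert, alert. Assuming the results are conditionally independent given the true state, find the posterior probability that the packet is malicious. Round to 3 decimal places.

Posterior P(H) ≈ 0.650

With H the event that the packet is malicious, the joint likelihood of the observed sequence is P(data|H) = 0.889·0.889 = 0.79032 and P(data|¬H) = 0.291·0.291 = 0.084681.
Bayes: P(H|data) = 0.166·0.79032 / (0.166·0.79032 + 0.834·0.084681) = 0.13119/0.20182 = 0.6501.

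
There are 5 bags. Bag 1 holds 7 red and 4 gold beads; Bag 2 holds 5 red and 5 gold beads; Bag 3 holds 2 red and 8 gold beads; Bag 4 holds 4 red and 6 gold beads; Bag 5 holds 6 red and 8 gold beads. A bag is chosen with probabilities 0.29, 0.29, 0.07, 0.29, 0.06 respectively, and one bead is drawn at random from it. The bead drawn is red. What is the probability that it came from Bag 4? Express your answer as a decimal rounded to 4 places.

Tabulate prior·likelihood by source: [1] prior 0.29, lik 0.6364, product 0.1845; [2] prior 0.29, lik 0.5, product 0.1450; [3] prior 0.07, lik 0.2, product 0.01400; [4] prior 0.29, lik 0.4, product 0.1160; [5] prior 0.06, lik 0.4286, product 0.02571.
Normalizing constant = 0.48526; the posterior for Bag 4 is its product over the sum, 0.1160/0.48526 = 0.2390.

Posterior probability ≈ 0.2390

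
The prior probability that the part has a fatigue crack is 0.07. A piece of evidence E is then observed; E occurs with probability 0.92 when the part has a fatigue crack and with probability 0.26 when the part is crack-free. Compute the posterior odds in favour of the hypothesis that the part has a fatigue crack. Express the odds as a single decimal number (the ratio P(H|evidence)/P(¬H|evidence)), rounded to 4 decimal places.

Posterior odds ≈ 0.2663

Prior odds = 0.07/(1−0.07) = 0.075269.
Likelihood ratio for E = 0.92/0.26 = 3.5385.
Posterior odds = prior odds × LR = 0.26634.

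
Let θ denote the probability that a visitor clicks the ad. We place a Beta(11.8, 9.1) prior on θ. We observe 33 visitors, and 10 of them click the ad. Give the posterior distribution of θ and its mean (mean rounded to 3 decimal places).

Posterior: Beta(21.8, 32.1); mean ≈ 0.404

Observing 10 successes and 23 failures updates Beta(11.8, 9.1) by adding the success and failure counts to the two shape parameters: α = 11.8+10 = 21.8, β = 9.1+23 = 32.1.
Posterior mean = α/(α+β) = 21.8/53.9 = 0.404.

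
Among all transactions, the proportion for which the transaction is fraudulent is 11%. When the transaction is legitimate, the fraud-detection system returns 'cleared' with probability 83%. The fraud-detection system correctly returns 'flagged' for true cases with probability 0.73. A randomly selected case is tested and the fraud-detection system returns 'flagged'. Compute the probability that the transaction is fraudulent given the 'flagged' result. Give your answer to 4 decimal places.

Write H for 'the transaction is fraudulent'. Prior odds H:¬H = 0.11/0.89 = 0.12360. For the 'flagged' outcome, the likelihood ratio is 0.73/0.17 = 4.2941.
Posterior odds = 0.12360 × 4.2941 = 0.53073, so P(H|E) = 0.53073/(1+0.53073) = 0.3467.

P(H | E) ≈ 0.3467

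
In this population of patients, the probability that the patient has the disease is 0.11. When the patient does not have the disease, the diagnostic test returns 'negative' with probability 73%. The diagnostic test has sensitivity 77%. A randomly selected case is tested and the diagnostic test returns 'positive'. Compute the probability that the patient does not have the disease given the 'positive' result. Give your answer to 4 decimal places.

P(¬H | E) ≈ 0.7394

Let H be the event that the patient has the disease. P(H) = 0.11, so P(¬H) = 0.89. With E the 'positive' result, P(E|H) = 0.77 and P(E|¬H) = 0.27.
P(E) = 0.77·0.11 + 0.27·0.89 = 0.084700 + 0.24030 = 0.32500.
By Bayes' theorem, P(H|E) = 0.084700 / 0.32500 = 0.2606. Hence P(¬H|E) = 1 − 0.2606 = 0.7394.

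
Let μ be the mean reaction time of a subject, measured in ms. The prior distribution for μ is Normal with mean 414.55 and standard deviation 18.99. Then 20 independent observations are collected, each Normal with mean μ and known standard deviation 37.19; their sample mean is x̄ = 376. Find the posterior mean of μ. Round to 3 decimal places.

Posterior mean ≈ 382.203

With known σ, the Normal prior is conjugate. Weight on the data is w = (n/σ²)/(n/σ² + 1/τ₀²) = 0.0144603/(0.0144603+0.00277300) = 0.83909.
Posterior mean = w·x̄ + (1−w)·μ₀ = 0.83909·376 + 0.16091·414.55 = 382.203.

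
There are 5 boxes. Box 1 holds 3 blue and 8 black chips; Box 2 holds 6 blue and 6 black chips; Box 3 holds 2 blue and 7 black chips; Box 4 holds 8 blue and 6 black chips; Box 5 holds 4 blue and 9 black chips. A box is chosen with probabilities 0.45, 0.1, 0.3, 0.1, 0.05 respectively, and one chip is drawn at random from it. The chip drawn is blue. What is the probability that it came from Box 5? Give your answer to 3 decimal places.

P(blue|Box 1) = 0.2727; P(blue|Box 2) = 0.5; P(blue|Box 3) = 0.2222; P(blue|Box 4) = 0.5714; P(blue|Box 5) = 0.3077.
Prior × likelihood for each source: 0.45·0.2727=0.1227, 0.1·0.5=0.05000, 0.3·0.2222=0.06667, 0.1·0.5714=0.05714, 0.05·0.3077=0.01538. Summing gives P(blue) = 0.31192.
P(Box 5 | blue) = 0.01538 / 0.31192 = 0.049.

Posterior probability ≈ 0.049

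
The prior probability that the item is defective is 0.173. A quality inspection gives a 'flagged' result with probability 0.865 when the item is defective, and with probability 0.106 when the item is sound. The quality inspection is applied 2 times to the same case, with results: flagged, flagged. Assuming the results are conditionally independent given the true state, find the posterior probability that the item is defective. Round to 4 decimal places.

Posterior P(H) ≈ 0.9330

Let H be the event that the item is defective; start with P(H) = 0.173. P('flagged'|H) = 0.865, P('flagged'|¬H) = 0.106.
Update on result 1 ('flagged'): P(H) ← 0.865·0.1730 / (0.865·0.1730 + 0.106·0.8270) = 0.14965/0.23731 = 0.6306.
Update on result 2 ('flagged'): P(H) ← 0.865·0.6306 / (0.865·0.6306 + 0.106·0.3694) = 0.54547/0.58462 = 0.9330.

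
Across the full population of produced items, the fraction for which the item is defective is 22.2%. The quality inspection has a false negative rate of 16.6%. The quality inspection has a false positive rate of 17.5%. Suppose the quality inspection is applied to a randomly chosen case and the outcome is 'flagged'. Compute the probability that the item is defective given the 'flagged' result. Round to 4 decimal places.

P(H | E) ≈ 0.5763

Write H for 'the item is defective'. Prior odds H:¬H = 0.222/0.778 = 0.28535. For the 'flagged' outcome, the likelihood ratio is 0.834/0.175 = 4.7657.
Posterior odds = 0.28535 × 4.7657 = 1.3599, so P(H|E) = 1.3599/(1+1.3599) = 0.5763.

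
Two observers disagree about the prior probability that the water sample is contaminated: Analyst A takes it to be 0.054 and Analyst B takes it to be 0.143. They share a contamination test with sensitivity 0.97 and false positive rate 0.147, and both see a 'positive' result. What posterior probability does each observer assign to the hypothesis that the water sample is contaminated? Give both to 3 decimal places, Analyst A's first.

P('+'|H) = 0.97, P('+'|¬H) = 0.147.
Analyst A: numerator 0.97·0.054 = 0.052380; evidence = 0.052380+0.147·0.946 = 0.19144; posterior = 0.274.
Analyst B: numerator 0.97·0.143 = 0.13871; evidence = 0.13871+0.147·0.857 = 0.26469; posterior = 0.524.

Analyst A: 0.274; Analyst B: 0.524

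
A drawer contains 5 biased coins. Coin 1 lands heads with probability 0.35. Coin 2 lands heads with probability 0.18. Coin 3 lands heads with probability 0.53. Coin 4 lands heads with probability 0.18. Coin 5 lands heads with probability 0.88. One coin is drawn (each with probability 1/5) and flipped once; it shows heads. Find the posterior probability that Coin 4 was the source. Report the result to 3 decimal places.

Posterior probability ≈ 0.085

P(heads|C1) = 0.35; P(heads|C2) = 0.18; P(heads|C3) = 0.53; P(heads|C4) = 0.18; P(heads|C5) = 0.88.
Prior × likelihood for each source: 0.2·0.35=0.07000, 0.2·0.18=0.03600, 0.2·0.53=0.1060, 0.2·0.18=0.03600, 0.2·0.88=0.1760. Summing gives P(heads) = 0.42400.
P(Coin 4 | heads) = 0.03600 / 0.42400 = 0.085.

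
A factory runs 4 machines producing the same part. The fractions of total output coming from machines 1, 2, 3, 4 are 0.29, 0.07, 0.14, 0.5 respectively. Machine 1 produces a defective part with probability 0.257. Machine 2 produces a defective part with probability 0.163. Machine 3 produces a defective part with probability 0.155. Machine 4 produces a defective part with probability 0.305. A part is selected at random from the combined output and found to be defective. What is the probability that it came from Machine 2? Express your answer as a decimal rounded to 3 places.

Posterior probability ≈ 0.044

P(defective|M1) = 0.257; P(defective|M2) = 0.163; P(defective|M3) = 0.155; P(defective|M4) = 0.305.
Prior × likelihood for each source: 0.29·0.257=0.07453, 0.07·0.163=0.01141, 0.14·0.155=0.02170, 0.5·0.305=0.1525. Summing gives P(defective) = 0.26014.
P(Machine 2 | defective) = 0.01141 / 0.26014 = 0.044.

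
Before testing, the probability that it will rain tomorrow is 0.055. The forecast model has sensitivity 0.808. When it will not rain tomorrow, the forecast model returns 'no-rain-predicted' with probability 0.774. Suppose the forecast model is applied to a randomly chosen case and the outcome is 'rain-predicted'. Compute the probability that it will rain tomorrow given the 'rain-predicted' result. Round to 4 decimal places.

P(H | E) ≈ 0.1722

Write H for 'it will rain tomorrow'. Prior odds H:¬H = 0.055/0.945 = 0.058201. For the 'rain-predicted' outcome, the likelihood ratio is 0.808/0.226 = 3.5752.
Posterior odds = 0.058201 × 3.5752 = 0.20808, so P(H|E) = 0.20808/(1+0.20808) = 0.1722.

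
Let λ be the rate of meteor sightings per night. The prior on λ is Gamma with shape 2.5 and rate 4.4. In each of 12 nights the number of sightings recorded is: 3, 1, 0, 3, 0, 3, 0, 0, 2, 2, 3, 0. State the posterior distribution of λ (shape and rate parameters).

The Poisson likelihood adds the total count to the shape and the number of exposure periods to the rate. Here ∑xᵢ = 17 and n = 12, so shape 2.5→19.5 and rate 4.4→16.4.

Posterior: Gamma(shape=19.5, rate=16.4)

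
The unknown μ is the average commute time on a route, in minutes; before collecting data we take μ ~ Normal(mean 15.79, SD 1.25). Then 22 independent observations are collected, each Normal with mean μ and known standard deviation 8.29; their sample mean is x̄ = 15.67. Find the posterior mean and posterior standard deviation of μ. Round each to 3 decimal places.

Prior precision 1/τ₀² = 1/1.25² = 0.640000; data precision n/σ² = 22/8.29² = 0.320121.
Posterior precision = 0.640000 + 0.320121 = 0.960121, giving posterior SD = 1/√0.960121 = 1.021.
Posterior mean = (0.640000·15.79 + 0.320121·15.67) / 0.960121 = 15.750.

Posterior mean ≈ 15.750; posterior SD ≈ 1.021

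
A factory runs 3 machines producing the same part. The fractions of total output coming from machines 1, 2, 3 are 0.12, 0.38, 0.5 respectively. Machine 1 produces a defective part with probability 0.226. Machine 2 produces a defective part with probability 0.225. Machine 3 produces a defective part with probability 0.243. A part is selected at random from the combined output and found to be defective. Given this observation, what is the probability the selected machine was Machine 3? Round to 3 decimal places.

Posterior probability ≈ 0.519

Tabulate prior·likelihood by source: [1] prior 0.12, lik 0.226, product 0.02712; [2] prior 0.38, lik 0.225, product 0.08550; [3] prior 0.5, lik 0.243, product 0.1215.
Normalizing constant = 0.23412; the posterior for Machine 3 is its product over the sum, 0.1215/0.23412 = 0.519.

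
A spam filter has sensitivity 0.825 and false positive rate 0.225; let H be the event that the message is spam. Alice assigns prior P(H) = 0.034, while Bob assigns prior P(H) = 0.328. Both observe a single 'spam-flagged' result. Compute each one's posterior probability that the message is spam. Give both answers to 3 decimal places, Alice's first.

The likelihood ratio for a 'spam-flagged' result is 0.825/0.225 = 3.6667.
Alice: prior odds 0.034/0.966 = 0.035197; posterior odds 0.12905; posterior probability 0.114.
Bob: prior odds 0.328/0.672 = 0.48810; posterior odds 1.7897; posterior probability 0.642.

Alice: 0.114; Bob: 0.642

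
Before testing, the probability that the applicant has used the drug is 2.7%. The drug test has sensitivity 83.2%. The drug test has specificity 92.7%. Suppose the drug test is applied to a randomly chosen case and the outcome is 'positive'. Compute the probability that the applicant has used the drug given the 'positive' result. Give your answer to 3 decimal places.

Let H be the event that the applicant has used the drug. P(H) = 0.027, so P(¬H) = 0.973. With E the 'positive' result, P(E|H) = 0.832 and P(E|¬H) = 0.073.
P(E) = 0.832·0.027 + 0.073·0.973 = 0.022464 + 0.071029 = 0.093493.
By Bayes' theorem, P(H|E) = 0.022464 / 0.093493 = 0.240.

P(H | E) ≈ 0.240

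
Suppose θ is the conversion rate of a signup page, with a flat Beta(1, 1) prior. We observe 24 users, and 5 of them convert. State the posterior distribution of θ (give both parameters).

The binomial likelihood is conjugate to the Beta prior: with 5 successes and 19 failures, the posterior is Beta(1+5, 1+19) = Beta(6, 20).

Posterior: Beta(6, 20)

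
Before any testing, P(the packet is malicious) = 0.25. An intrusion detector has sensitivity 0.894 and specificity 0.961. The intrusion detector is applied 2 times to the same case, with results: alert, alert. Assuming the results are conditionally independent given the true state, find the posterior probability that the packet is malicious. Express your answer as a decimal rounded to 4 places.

Posterior P(H) ≈ 0.9943

Let H be the event that the packet is malicious; start with P(H) = 0.25. P('alert'|H) = 0.894, P('alert'|¬H) = 0.039.
Update on result 1 ('alert'): P(H) ← 0.894·0.2500 / (0.894·0.2500 + 0.039·0.7500) = 0.22350/0.25275 = 0.8843.
Update on result 2 ('alert'): P(H) ← 0.894·0.8843 / (0.894·0.8843 + 0.039·0.1157) = 0.79054/0.79505 = 0.9943.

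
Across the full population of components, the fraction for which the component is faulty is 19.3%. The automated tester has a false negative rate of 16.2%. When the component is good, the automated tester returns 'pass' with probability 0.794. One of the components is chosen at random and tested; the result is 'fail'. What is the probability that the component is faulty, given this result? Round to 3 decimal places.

Let H be the event that the component is faulty. P(H) = 0.193, so P(¬H) = 0.807. With E the 'fail' result, P(E|H) = 0.838 and P(E|¬H) = 0.206.
P(E) = 0.838·0.193 + 0.206·0.807 = 0.16173 + 0.16624 = 0.32798.
By Bayes' theorem, P(H|E) = 0.16173 / 0.32798 = 0.493.

P(H | E) ≈ 0.493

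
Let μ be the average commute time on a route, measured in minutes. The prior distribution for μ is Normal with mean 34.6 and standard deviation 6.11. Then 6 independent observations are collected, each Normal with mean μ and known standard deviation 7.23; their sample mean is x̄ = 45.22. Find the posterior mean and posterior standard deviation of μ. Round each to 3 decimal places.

Posterior mean ≈ 43.211; posterior SD ≈ 2.658

With known σ, the Normal prior is conjugate. Weight on the data is w = (n/σ²)/(n/σ² + 1/τ₀²) = 0.114782/(0.114782+0.0267866) = 0.81079.
Posterior mean = w·x̄ + (1−w)·μ₀ = 0.81079·45.22 + 0.18921·34.6 = 43.211. Posterior variance = 1/(0.114782+0.0267866) = 7.06370, so SD = 2.658.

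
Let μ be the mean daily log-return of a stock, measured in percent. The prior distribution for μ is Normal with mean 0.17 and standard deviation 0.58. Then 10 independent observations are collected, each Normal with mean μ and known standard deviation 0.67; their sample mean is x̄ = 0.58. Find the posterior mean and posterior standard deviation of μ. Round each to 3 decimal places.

Prior precision 1/τ₀² = 1/0.58² = 2.97265; data precision n/σ² = 10/0.67² = 22.2767.
Posterior precision = 2.97265 + 22.2767 = 25.2493, giving posterior SD = 1/√25.2493 = 0.199.
Posterior mean = (2.97265·0.17 + 22.2767·0.58) / 25.2493 = 0.532.

Posterior mean ≈ 0.532; posterior SD ≈ 0.199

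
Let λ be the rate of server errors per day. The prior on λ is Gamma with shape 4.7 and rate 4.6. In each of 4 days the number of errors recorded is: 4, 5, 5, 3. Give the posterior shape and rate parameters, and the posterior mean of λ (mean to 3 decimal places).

The Poisson likelihood adds the total count to the shape and the number of exposure periods to the rate. Here ∑xᵢ = 17 and n = 4, so shape 4.7→21.7 and rate 4.6→8.6.
E[λ | data] = 21.7/8.6 = 2.523.

Posterior: Gamma(shape=21.7, rate=8.6); mean ≈ 2.523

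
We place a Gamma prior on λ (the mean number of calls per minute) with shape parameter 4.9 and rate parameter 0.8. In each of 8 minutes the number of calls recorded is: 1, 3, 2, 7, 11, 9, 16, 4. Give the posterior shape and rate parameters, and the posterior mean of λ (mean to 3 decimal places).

Posterior: Gamma(shape=57.9, rate=8.8); mean ≈ 6.580

Total count ∑xᵢ = 53 over n = 8 minutes.
Gamma is conjugate to the Poisson likelihood: posterior is Gamma(shape = 4.9+53 = 57.9, rate = 0.8+8 = 8.8).
E[λ | data] = 57.9/8.8 = 6.580.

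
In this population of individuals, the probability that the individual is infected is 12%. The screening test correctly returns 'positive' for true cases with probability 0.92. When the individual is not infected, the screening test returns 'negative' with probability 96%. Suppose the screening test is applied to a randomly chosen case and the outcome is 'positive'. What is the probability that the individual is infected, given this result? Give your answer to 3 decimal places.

Write H for 'the individual is infected'. Prior odds H:¬H = 0.12/0.88 = 0.13636. For the 'positive' outcome, the likelihood ratio is 0.92/0.04 = 23.000.
Posterior odds = 0.13636 × 23.000 = 3.1364, so P(H|E) = 3.1364/(1+3.1364) = 0.758.

P(H | E) ≈ 0.758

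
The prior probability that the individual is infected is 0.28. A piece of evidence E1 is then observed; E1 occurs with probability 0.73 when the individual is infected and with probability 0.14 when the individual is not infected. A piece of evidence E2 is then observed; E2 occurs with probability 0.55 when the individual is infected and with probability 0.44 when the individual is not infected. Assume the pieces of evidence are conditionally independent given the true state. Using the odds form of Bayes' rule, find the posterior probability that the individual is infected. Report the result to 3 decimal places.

Posterior probability ≈ 0.717

Prior odds = 0.28/(1−0.28) = 0.38889. In log-odds, ln(0.38889) = -0.94446.
Add log likelihood ratios: ln(5.2143) + ln(1.2500) = 1.8745.
Posterior log-odds = 0.93008, so posterior odds = exp(0.93008) = 2.5347. Converting, P(H|E) = 2.5347/3.5347 = 0.717.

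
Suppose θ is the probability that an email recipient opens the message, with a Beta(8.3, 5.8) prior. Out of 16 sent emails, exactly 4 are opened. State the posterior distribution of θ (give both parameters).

Posterior: Beta(12.3, 17.8)

The binomial likelihood is conjugate to the Beta prior: with 4 successes and 12 failures, the posterior is Beta(8.3+4, 5.8+12) = Beta(12.3, 17.8).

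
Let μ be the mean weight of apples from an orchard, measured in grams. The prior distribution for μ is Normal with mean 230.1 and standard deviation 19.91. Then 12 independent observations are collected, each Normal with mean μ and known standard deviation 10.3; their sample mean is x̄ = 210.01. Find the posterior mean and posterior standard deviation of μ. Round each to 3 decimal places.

Posterior mean ≈ 210.448; posterior SD ≈ 2.941

With known σ, the Normal prior is conjugate. Weight on the data is w = (n/σ²)/(n/σ² + 1/τ₀²) = 0.113112/(0.113112+0.00252265) = 0.97818.
Posterior mean = w·x̄ + (1−w)·μ₀ = 0.97818·210.01 + 0.021816·230.1 = 210.448. Posterior variance = 1/(0.113112+0.00252265) = 8.64796, so SD = 2.941.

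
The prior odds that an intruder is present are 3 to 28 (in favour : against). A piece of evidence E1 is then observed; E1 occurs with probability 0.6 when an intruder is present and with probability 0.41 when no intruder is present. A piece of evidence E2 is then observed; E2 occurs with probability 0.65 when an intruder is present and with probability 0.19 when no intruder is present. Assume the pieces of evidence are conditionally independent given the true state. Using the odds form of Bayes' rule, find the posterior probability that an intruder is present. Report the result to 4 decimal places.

Posterior probability ≈ 0.3491

Prior odds = 3/28 = 0.10714.
Likelihood ratio for E1 = 0.6/0.41 = 1.4634.
Likelihood ratio for E2 = 0.65/0.19 = 3.4211.
Posterior odds = prior odds × LR₁ × LR₂ = 0.53640.
Posterior probability = odds/(1+odds) = 0.53640/1.5364 = 0.3491.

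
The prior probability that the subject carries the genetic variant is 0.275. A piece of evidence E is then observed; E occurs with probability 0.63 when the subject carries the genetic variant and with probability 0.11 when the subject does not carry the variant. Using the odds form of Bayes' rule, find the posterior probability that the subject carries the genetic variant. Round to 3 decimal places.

Posterior probability ≈ 0.685

Prior odds = 0.275/(1−0.275) = 0.37931. In log-odds, ln(0.37931) = -0.96940.
Add log likelihood ratio: ln(5.7273) = 1.7452.
Posterior log-odds = 0.77584, so posterior odds = exp(0.77584) = 2.1724. Converting, P(H|E) = 2.1724/3.1724 = 0.685.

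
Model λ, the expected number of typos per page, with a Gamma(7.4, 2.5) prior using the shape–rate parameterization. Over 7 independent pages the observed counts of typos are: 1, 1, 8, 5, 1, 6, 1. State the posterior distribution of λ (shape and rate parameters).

The Poisson likelihood adds the total count to the shape and the number of exposure periods to the rate. Here ∑xᵢ = 23 and n = 7, so shape 7.4→30.4 and rate 2.5→9.5.

Posterior: Gamma(shape=30.4, rate=9.5)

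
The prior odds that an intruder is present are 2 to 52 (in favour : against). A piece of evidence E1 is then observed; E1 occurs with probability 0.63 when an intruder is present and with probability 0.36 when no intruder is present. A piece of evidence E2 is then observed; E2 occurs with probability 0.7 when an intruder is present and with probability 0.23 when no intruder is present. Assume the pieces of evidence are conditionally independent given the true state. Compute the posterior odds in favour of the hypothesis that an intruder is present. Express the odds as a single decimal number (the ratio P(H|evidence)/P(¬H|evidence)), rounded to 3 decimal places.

Posterior odds ≈ 0.205

Prior odds = 2/52 = 0.038462. In log-odds, ln(0.038462) = -3.2581.
Add log likelihood ratios: ln(1.7500) + ln(3.0435) = 1.6726.
Posterior log-odds = -1.5855, so posterior odds = exp(-1.5855) = 0.20485.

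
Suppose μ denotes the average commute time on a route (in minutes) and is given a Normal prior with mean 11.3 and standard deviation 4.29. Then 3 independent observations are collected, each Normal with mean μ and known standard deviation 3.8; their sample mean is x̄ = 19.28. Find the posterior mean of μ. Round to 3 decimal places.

With known σ, the Normal prior is conjugate. Weight on the data is w = (n/σ²)/(n/σ² + 1/τ₀²) = 0.207756/(0.207756+0.0543357) = 0.79268.
Posterior mean = w·x̄ + (1−w)·μ₀ = 0.79268·19.28 + 0.20732·11.3 = 17.626.

Posterior mean ≈ 17.626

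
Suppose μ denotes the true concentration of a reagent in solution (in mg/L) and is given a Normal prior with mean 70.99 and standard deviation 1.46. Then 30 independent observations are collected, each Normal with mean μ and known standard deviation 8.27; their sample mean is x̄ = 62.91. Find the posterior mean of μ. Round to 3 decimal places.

Prior precision 1/τ₀² = 1/1.46² = 0.469131; data precision n/σ² = 30/8.27² = 0.438642.
Posterior precision = 0.469131 + 0.438642 = 0.907773.
Posterior mean = (0.469131·70.99 + 0.438642·62.91) / 0.907773 = 67.086.

Posterior mean ≈ 67.086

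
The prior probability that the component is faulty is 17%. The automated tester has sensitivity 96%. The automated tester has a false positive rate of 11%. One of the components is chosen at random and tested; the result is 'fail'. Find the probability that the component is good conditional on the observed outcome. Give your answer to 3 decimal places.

P(¬H | E) ≈ 0.359

Let H be the event that the component is faulty. P(H) = 0.17, so P(¬H) = 0.83. With E the 'fail' result, P(E|H) = 0.96 and P(E|¬H) = 0.11.
P(E) = 0.96·0.17 + 0.11·0.83 = 0.16320 + 0.091300 = 0.25450.
By Bayes' theorem, P(H|E) = 0.16320 / 0.25450 = 0.641. Hence P(¬H|E) = 1 − 0.641 = 0.359.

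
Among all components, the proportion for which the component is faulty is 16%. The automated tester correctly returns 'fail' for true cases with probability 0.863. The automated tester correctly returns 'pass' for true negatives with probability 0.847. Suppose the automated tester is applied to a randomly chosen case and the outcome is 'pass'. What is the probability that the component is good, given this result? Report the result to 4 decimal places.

Let H be the event that the component is faulty. P(H) = 0.16, so P(¬H) = 0.84. With E the 'pass' result, P(E|H) = 0.137 and P(E|¬H) = 0.847.
P(E) = 0.137·0.16 + 0.847·0.84 = 0.021920 + 0.71148 = 0.73340.
By Bayes' theorem, P(H|E) = 0.021920 / 0.73340 = 0.0299. Hence P(¬H|E) = 1 − 0.0299 = 0.9701.

P(¬H | E) ≈ 0.9701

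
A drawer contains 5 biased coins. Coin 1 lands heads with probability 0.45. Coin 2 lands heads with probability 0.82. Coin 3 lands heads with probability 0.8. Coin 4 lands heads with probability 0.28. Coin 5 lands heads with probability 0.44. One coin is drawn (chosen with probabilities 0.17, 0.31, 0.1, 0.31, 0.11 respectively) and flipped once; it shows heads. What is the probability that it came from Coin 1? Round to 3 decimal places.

Posterior probability ≈ 0.140

Tabulate prior·likelihood by source: [1] prior 0.17, lik 0.45, product 0.07650; [2] prior 0.31, lik 0.82, product 0.2542; [3] prior 0.1, lik 0.8, product 0.08000; [4] prior 0.31, lik 0.28, product 0.08680; [5] prior 0.11, lik 0.44, product 0.04840.
Normalizing constant = 0.54590; the posterior for Coin 1 is its product over the sum, 0.07650/0.54590 = 0.140.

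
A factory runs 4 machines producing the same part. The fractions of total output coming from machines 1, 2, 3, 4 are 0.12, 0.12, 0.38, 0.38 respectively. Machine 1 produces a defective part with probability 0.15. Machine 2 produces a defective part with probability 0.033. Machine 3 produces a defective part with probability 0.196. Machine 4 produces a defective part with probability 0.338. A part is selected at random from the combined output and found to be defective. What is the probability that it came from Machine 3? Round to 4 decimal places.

Posterior probability ≈ 0.3312

Tabulate prior·likelihood by source: [1] prior 0.12, lik 0.15, product 0.01800; [2] prior 0.12, lik 0.033, product 0.003960; [3] prior 0.38, lik 0.196, product 0.07448; [4] prior 0.38, lik 0.338, product 0.1284.
Normalizing constant = 0.22488; the posterior for Machine 3 is its product over the sum, 0.07448/0.22488 = 0.3312.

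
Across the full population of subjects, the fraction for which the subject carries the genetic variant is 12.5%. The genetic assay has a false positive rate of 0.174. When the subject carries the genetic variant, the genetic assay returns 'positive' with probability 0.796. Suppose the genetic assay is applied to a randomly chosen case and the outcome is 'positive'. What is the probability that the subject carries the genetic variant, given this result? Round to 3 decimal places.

Let H be the event that the subject carries the genetic variant. P(H) = 0.125, so P(¬H) = 0.875. With E the 'positive' result, P(E|H) = 0.796 and P(E|¬H) = 0.174.
P(E) = 0.796·0.125 + 0.174·0.875 = 0.099500 + 0.15225 = 0.25175.
By Bayes' theorem, P(H|E) = 0.099500 / 0.25175 = 0.395.

P(H | E) ≈ 0.395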